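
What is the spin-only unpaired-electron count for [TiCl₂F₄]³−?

1

Each chloride is −1; each fluoride is −1; balancing the −3 overall charge requires Ti(III).
Titanium is a group-4 element; Ti(III) is therefore d¹.
In an octahedral field the d¹ configuration is t₂g¹e_g⁰ (only one arrangement possible), giving 1 unpaired electron.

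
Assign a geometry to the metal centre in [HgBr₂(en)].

tetrahedral

Ligand charges: each bromide is −1; ethylenediamine is neutral. With an overall charge of 0 the mercury centre must be in the +2 oxidation state.
Group 12 minus oxidation state 2 gives a d¹⁰ configuration.
Counting donor atoms: 2×bromide (monodentate) → 2 donors; 1×ethylenediamine (bidentate) → 2 donors. Coordination number = 4.
A d¹⁰ ion has no crystal-field stabilisation preference between square planar and tetrahedral, so four ligands adopt the sterically favoured tetrahedral geometry.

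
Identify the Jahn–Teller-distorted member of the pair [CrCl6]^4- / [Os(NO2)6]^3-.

[CrCl6]^4-: Summing ligand charges against the −4 overall charge gives an oxidation state of +2 for chromium. Cr sits in group 6, so the d-electron count is 6 − 2 = 4. Chloride is a weak-field ligand for a first-row metal, so the complex is high-spin. The t₂g³e_g¹ (high-spin) configuration has an unevenly filled e_g set; the Jahn–Teller theorem predicts a tetragonal distortion (typically axial elongation) to lift the degeneracy.
[Os(NO2)6]^3-: Ligand charges: each nitro (N-bound nitrite) is −1. With an overall charge of −3 the osmium centre must be in the +3 oxidation state. Osmium is a group-8 element; Os(III) is therefore d⁵. A 5d ion has a large Δₒ and is invariably low-spin. The d⁵ configuration leaves the e_g set evenly filled (or empty) — no strong Jahn–Teller driving force.

[CrCl6]^4-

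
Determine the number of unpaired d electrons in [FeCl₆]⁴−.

Summing ligand charges against the −4 overall charge gives an oxidation state of +2 for iron.
Iron is a group-8 element; Fe(II) is therefore d⁶.
The spin state decides the count: Chloride is a weak-field ligand for a first-row metal, so the complex is high-spin.
An octahedral high-spin d⁶ ion is t₂g⁴e_g², giving 4 unpaired electrons.

4 unpaired electrons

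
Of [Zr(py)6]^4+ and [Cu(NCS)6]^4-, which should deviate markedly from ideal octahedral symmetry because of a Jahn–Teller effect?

[Cu(NCS)6]^4-

[Zr(py)6]^4+: Ligand charges: pyridine is neutral. With an overall charge of +4 the zirconium centre must be in the +4 oxidation state. Zr sits in group 4, so the d-electron count is 4 − 4 = 0. The d⁰ configuration leaves the e_g set evenly filled (or empty) — no strong Jahn–Teller driving force.
[Cu(NCS)6]^4-: Summing ligand charges against the −4 overall charge gives an oxidation state of +2 for copper. Copper is a group-11 element; Cu(II) is therefore d⁹. The t₂g⁶e_g³ configuration has an unevenly filled e_g set; the Jahn–Teller theorem predicts a tetragonal distortion (typically axial elongation) to lift the degeneracy.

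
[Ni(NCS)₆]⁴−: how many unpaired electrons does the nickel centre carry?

Each isothiocyanate is −1; balancing the −4 overall charge requires Ni(II).
Ni sits in group 10, so the d-electron count is 10 − 2 = 8.
In an octahedral field the d⁸ configuration is t₂g⁶e_g² (only one arrangement possible), giving 2 unpaired electrons.

2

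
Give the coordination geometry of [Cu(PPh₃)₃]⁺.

Ligand charges: triphenylphosphine is neutral. With an overall charge of +1 the copper centre must be in the +1 oxidation state.
Copper is a group-11 element; Cu(I) is therefore d¹⁰.
Coordination number: 3.
Three ligands around a d¹⁰ centre minimise repulsion in a trigonal-planar arrangement.

trigonal planar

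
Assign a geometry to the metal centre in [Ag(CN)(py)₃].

Summing ligand charges against the 0 overall charge gives an oxidation state of +1 for silver.
Silver is a group-11 element; Ag(I) is therefore d¹⁰.
Coordination number: 4.
A d¹⁰ ion has no crystal-field stabilisation preference between square planar and tetrahedral, so four ligands adopt the sterically favoured tetrahedral geometry.

tetrahedral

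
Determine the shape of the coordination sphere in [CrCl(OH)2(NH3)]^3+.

tetrahedral

Each chloride is −1; each hydroxide is −1; ammonia is neutral; balancing the +3 overall charge requires Cr(VI).
Cr sits in group 6, so the d-electron count is 6 − 6 = 0.
Coordination number: 4.
A d⁰ ion has no crystal-field stabilisation preference between square planar and tetrahedral, so four ligands adopt the sterically favoured tetrahedral geometry.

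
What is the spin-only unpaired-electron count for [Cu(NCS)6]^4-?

1

Each isothiocyanate is −1; balancing the −4 overall charge requires Cu(II).
Cu sits in group 11, so the d-electron count is 11 − 2 = 9.
In an octahedral field the d⁹ configuration is t₂g⁶e_g³ (only one arrangement possible), giving 1 unpaired electron.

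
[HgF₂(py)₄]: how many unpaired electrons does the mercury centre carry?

0

Ligand charges: each fluoride is −1; pyridine is neutral. With an overall charge of 0 the mercury centre must be in the +2 oxidation state.
Mercury is a group-12 element; Hg(II) is therefore d¹⁰.
In an octahedral field the d¹⁰ configuration is t₂g⁶e_g⁴, giving 0 unpaired electrons.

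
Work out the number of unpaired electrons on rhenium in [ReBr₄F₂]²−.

Each bromide is −1; each fluoride is −1; balancing the −2 overall charge requires Re(IV).
Rhenium is a group-7 element; Re(IV) is therefore d³.
In an octahedral field the d³ configuration is t₂g³e_g⁰ (only one arrangement possible), giving 3 unpaired electrons.

3 unpaired electrons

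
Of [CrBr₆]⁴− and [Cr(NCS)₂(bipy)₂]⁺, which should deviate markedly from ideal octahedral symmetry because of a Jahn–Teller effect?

[CrBr₆]⁴−

[CrBr₆]⁴−: Summing ligand charges against the −4 overall charge gives an oxidation state of +2 for chromium. Cr sits in group 6, so the d-electron count is 6 − 2 = 4. Bromide is a weak-field ligand for a first-row metal, so the complex is high-spin. The t₂g³e_g¹ (high-spin) configuration has an unevenly filled e_g set; the Jahn–Teller theorem predicts a tetragonal distortion (typically axial elongation) to lift the degeneracy.
[Cr(NCS)₂(bipy)₂]⁺: Each isothiocyanate is −1; 2,2′-bipyridine is neutral; balancing the +1 overall charge requires Cr(III). Cr sits in group 6, so the d-electron count is 6 − 3 = 3. The d³ configuration leaves the e_g set evenly filled (or empty) — no strong Jahn–Teller driving force.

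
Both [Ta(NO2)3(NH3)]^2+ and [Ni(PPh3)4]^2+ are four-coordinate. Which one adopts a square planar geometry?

[Ni(PPh3)4]^2+

For [Ta(NO2)3(NH3)]^2+: Each nitro (N-bound nitrite) is −1; ammonia is neutral; balancing the +2 overall charge requires Ta(V). Ta sits in group 5, so the d-electron count is 5 − 5 = 0. A d⁰ ion has no crystal-field stabilisation preference between square planar and tetrahedral, so four ligands adopt the sterically favoured tetrahedral geometry. → tetrahedral.
For [Ni(PPh3)4]^2+: Summing ligand charges against the +2 overall charge gives an oxidation state of +2 for nickel. Nickel is a group-10 element; Ni(II) is therefore d⁸. Triphenylphosphine is a strong-field ligand (high in the spectrochemical series). A 3d d⁸ ion with strong-field ligands gains enough CFSE to favour square planar over tetrahedral. → square planar.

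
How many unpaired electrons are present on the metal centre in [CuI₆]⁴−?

Each iodide is −1; balancing the −4 overall charge requires Cu(II).
Copper is a group-11 element; Cu(II) is therefore d⁹.
In an octahedral field the d⁹ configuration is t₂g⁶e_g³ (only one arrangement possible), giving 1 unpaired electron.

1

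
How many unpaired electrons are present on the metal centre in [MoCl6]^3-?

3

Summing ligand charges against the −3 overall charge gives an oxidation state of +3 for molybdenum.
Mo sits in group 6, so the d-electron count is 6 − 3 = 3.
In an octahedral field the d³ configuration is t₂g³e_g⁰ (only one arrangement possible), giving 3 unpaired electrons.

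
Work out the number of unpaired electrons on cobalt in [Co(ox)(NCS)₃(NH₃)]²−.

0 unpaired electrons

Each oxalate is −2; each isothiocyanate is −1; ammonia is neutral; balancing the −2 overall charge requires Co(III).
Cobalt is a group-9 element; Co(III) is therefore d⁶.
Counting donor atoms: 1×oxalate (bidentate) → 2 donors; 3×isothiocyanate (monodentate) → 3 donors; 1×ammonia (monodentate) → 1 donor. Coordination number = 6.
The spin state decides the count: Co(III) has an exceptionally large octahedral splitting and is low-spin with essentially every ligand except fluoride.
An octahedral low-spin d⁶ ion is t₂g⁶e_g⁰, giving 0 unpaired electrons.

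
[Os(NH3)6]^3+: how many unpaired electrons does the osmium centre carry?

1

Ligand charges: ammonia is neutral. With an overall charge of +3 the osmium centre must be in the +3 oxidation state.
Group 8 minus oxidation state 3 gives a d⁵ configuration.
The spin state decides the count: a 5d ion has a large Δₒ and is invariably low-spin.
An octahedral low-spin d⁵ ion is t₂g⁵e_g⁰, giving 1 unpaired electron.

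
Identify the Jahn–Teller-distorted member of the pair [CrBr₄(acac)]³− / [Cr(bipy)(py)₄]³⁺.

[CrBr₄(acac)]³−

[CrBr₄(acac)]³−: Summing ligand charges against the −3 overall charge gives an oxidation state of +2 for chromium. Chromium is a group-6 element; Cr(II) is therefore d⁴. Acetylacetonate and bromide are weak-field ligands for a first-row metal, so the complex is high-spin. The t₂g³e_g¹ (high-spin) configuration has an unevenly filled e_g set; the Jahn–Teller theorem predicts a tetragonal distortion (typically axial elongation) to lift the degeneracy.
[Cr(bipy)(py)₄]³⁺: 2,2′-bipyridine is neutral; pyridine is neutral; balancing the +3 overall charge requires Cr(III). Cr sits in group 6, so the d-electron count is 6 − 3 = 3. The d³ configuration leaves the e_g set evenly filled (or empty) — no strong Jahn–Teller driving force.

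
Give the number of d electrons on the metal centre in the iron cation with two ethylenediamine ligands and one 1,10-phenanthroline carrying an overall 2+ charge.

Ligand charges: ethylenediamine is neutral; 1,10-phenanthroline is neutral. With an overall charge of +2 the iron centre must be in the +2 oxidation state.
Iron is a group-8 element; Fe(II) is therefore d⁶.

d⁶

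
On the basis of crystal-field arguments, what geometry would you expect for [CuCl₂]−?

Ligand charges: each chloride is −1. With an overall charge of −1 the copper centre must be in the +1 oxidation state.
Cu sits in group 11, so the d-electron count is 11 − 1 = 10.
With 2 monodentate ligands the coordination number is 2.
A d¹⁰ ion with only two ligands adopts a linear arrangement (sp hybridisation; no CFSE preference).

linear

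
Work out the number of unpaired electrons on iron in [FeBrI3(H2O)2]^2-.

Each bromide is −1; each iodide is −1; water is neutral; balancing the −2 overall charge requires Fe(II).
Group 8 minus oxidation state 2 gives a d⁶ configuration.
The spin state decides the count: Bromide and iodide are weak-field ligands for a first-row metal, so the complex is high-spin.
An octahedral high-spin d⁶ ion is t₂g⁴e_g², giving 4 unpaired electrons.

4 unpaired electrons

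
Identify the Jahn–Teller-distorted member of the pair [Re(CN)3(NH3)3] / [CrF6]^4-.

[CrF6]^4-

[Re(CN)3(NH3)3]: Summing ligand charges against the 0 overall charge gives an oxidation state of +3 for rhenium. Rhenium is a group-7 element; Re(III) is therefore d⁴. A 5d ion has a large Δₒ and is invariably low-spin. The d⁴ configuration leaves the e_g set evenly filled (or empty) — no strong Jahn–Teller driving force.
[CrF6]^4-: Each fluoride is −1; balancing the −4 overall charge requires Cr(II). Chromium is a group-6 element; Cr(II) is therefore d⁴. Fluoride is a weak-field ligand for a first-row metal, so the complex is high-spin. The t₂g³e_g¹ (high-spin) configuration has an unevenly filled e_g set; the Jahn–Teller theorem predicts a tetragonal distortion (typically axial elongation) to lift the degeneracy.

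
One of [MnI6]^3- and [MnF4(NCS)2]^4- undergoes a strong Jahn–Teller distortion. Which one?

[MnI6]^3-: Summing ligand charges against the −3 overall charge gives an oxidation state of +3 for manganese. Mn sits in group 7, so the d-electron count is 7 − 3 = 4. Iodide is a weak-field ligand for a first-row metal, so the complex is high-spin. The t₂g³e_g¹ (high-spin) configuration has an unevenly filled e_g set; the Jahn–Teller theorem predicts a tetragonal distortion (typically axial elongation) to lift the degeneracy.
[MnF4(NCS)2]^4-: Each fluoride is −1; each isothiocyanate is −1; balancing the −4 overall charge requires Mn(II). Mn sits in group 7, so the d-electron count is 7 − 2 = 5. Fluoride and isothiocyanate are weak-field ligands for a first-row metal, so the complex is high-spin. The d⁵ configuration leaves the e_g set evenly filled (or empty) — no strong Jahn–Teller driving force.

[MnI6]^3-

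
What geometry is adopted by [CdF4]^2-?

Ligand charges: each fluoride is −1. With an overall charge of −2 the cadmium centre must be in the +2 oxidation state.
Group 12 minus oxidation state 2 gives a d¹⁰ configuration.
Coordination number: 4.
A d¹⁰ ion has no crystal-field stabilisation preference between square planar and tetrahedral, so four ligands adopt the sterically favoured tetrahedral geometry.

tetrahedral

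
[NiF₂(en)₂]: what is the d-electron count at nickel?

Ligand charges: each fluoride is −1; ethylenediamine is neutral. With an overall charge of 0 the nickel centre must be in the +2 oxidation state.
Group 10 minus oxidation state 2 gives a d⁸ configuration.

d8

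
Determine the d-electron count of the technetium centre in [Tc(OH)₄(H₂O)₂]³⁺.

Each hydroxide is −1; water is neutral; balancing the +3 overall charge requires Tc(VII).
Tc sits in group 7, so the d-electron count is 7 − 7 = 0.

d⁰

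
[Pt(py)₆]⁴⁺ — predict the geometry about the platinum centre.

octahedral

Ligand charges: pyridine is neutral. With an overall charge of +4 the platinum centre must be in the +4 oxidation state.
Group 10 minus oxidation state 4 gives a d⁶ configuration.
Coordination number: 6.
Six donors around a single metal centre give an octahedral coordination sphere.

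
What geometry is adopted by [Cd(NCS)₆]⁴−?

Summing ligand charges against the −4 overall charge gives an oxidation state of +2 for cadmium.
Cd sits in group 12, so the d-electron count is 12 − 2 = 10.
With 6 monodentate ligands the coordination number is 6.
Six donors around a single metal centre give an octahedral coordination sphere.

octahedral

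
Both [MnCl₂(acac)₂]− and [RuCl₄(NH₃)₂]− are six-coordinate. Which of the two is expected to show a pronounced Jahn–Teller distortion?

[MnCl₂(acac)₂]−

[MnCl₂(acac)₂]−: Ligand charges: each chloride is −1; each acetylacetonate is −1. With an overall charge of −1 the manganese centre must be in the +3 oxidation state. Group 7 minus oxidation state 3 gives a d⁴ configuration. Acetylacetonate and chloride are weak-field ligands for a first-row metal, so the complex is high-spin. The t₂g³e_g¹ (high-spin) configuration has an unevenly filled e_g set; the Jahn–Teller theorem predicts a tetragonal distortion (typically axial elongation) to lift the degeneracy.
[RuCl₄(NH₃)₂]−: Each chloride is −1; ammonia is neutral; balancing the −1 overall charge requires Ru(III). Group 8 minus oxidation state 3 gives a d⁵ configuration. A 4d ion has a large Δₒ and is invariably low-spin. The d⁵ configuration leaves the e_g set evenly filled (or empty) — no strong Jahn–Teller driving force.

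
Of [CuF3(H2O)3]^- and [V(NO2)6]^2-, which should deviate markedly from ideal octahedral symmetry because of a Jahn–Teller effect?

[CuF3(H2O)3]^-

[CuF3(H2O)3]^-: Each fluoride is −1; water is neutral; balancing the −1 overall charge requires Cu(II). Cu sits in group 11, so the d-electron count is 11 − 2 = 9. The t₂g⁶e_g³ configuration has an unevenly filled e_g set; the Jahn–Teller theorem predicts a tetragonal distortion (typically axial elongation) to lift the degeneracy.
[V(NO2)6]^2-: Summing ligand charges against the −2 overall charge gives an oxidation state of +4 for vanadium. V sits in group 5, so the d-electron count is 5 − 4 = 1. The d¹ configuration leaves the e_g set evenly filled (or empty) — no strong Jahn–Teller driving force.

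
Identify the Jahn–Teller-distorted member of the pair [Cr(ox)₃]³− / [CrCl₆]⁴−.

[Cr(ox)₃]³−: Summing ligand charges against the −3 overall charge gives an oxidation state of +3 for chromium. Group 6 minus oxidation state 3 gives a d³ configuration. The d³ configuration leaves the e_g set evenly filled (or empty) — no strong Jahn–Teller driving force.
[CrCl₆]⁴−: Each chloride is −1; balancing the −4 overall charge requires Cr(II). Chromium is a group-6 element; Cr(II) is therefore d⁴. Chloride is a weak-field ligand for a first-row metal, so the complex is high-spin. The t₂g³e_g¹ (high-spin) configuration has an unevenly filled e_g set; the Jahn–Teller theorem predicts a tetragonal distortion (typically axial elongation) to lift the degeneracy.

[CrCl₆]⁴−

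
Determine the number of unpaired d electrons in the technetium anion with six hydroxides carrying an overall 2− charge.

3 unpaired electrons

Summing ligand charges against the −2 overall charge gives an oxidation state of +4 for technetium.
Technetium is a group-7 element; Tc(IV) is therefore d³.
In an octahedral field the d³ configuration is t₂g³e_g⁰ (only one arrangement possible), giving 3 unpaired electrons.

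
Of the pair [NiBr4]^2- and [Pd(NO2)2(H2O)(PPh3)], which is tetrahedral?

For [NiBr4]^2-: Summing ligand charges against the −2 overall charge gives an oxidation state of +2 for nickel. Ni sits in group 10, so the d-electron count is 10 − 2 = 8. Bromide is a weak-field ligand. With weak-field ligands the CFSE gain from square planar is small, so a 3d d⁸ ion takes the sterically preferred tetrahedral geometry. → tetrahedral.
For [Pd(NO2)2(H2O)(PPh3)]: Ligand charges: each nitro (N-bound nitrite) is −1; water is neutral; triphenylphosphine is neutral. With an overall charge of 0 the palladium centre must be in the +2 oxidation state. Pd sits in group 10, so the d-electron count is 10 − 2 = 8. A 4d d⁸ ion has a large crystal-field splitting; square planar leaves the high-energy d_{x²−y²} orbital empty and maximises CFSE. → square planar.

[NiBr4]^2-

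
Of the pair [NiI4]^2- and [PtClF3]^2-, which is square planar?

For [NiI4]^2-: Ligand charges: each iodide is −1. With an overall charge of −2 the nickel centre must be in the +2 oxidation state. Nickel is a group-10 element; Ni(II) is therefore d⁸. Iodide is a weak-field ligand. With weak-field ligands the CFSE gain from square planar is small, so a 3d d⁸ ion takes the sterically preferred tetrahedral geometry. → tetrahedral.
For [PtClF3]^2-: Ligand charges: each chloride is −1; each fluoride is −1. With an overall charge of −2 the platinum centre must be in the +2 oxidation state. Pt sits in group 10, so the d-electron count is 10 − 2 = 8. A 5d d⁸ ion has a large crystal-field splitting; square planar leaves the high-energy d_{x²−y²} orbital empty and maximises CFSE. → square planar.

[PtClF3]^2-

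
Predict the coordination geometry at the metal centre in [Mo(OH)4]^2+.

tetrahedral

Each hydroxide is −1; balancing the +2 overall charge requires Mo(VI).
Molybdenum is a group-6 element; Mo(VI) is therefore d⁰.
Coordination number: 4.
A d⁰ ion has no crystal-field stabilisation preference between square planar and tetrahedral, so four ligands adopt the sterically favoured tetrahedral geometry.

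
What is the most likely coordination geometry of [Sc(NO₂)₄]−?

Summing ligand charges against the −1 overall charge gives an oxidation state of +3 for scandium.
Sc sits in group 3, so the d-electron count is 3 − 3 = 0.
With 4 monodentate ligands the coordination number is 4.
A d⁰ ion has no crystal-field stabilisation preference between square planar and tetrahedral, so four ligands adopt the sterically favoured tetrahedral geometry.

tetrahedral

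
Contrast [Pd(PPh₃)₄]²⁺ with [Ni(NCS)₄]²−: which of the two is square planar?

For [Pd(PPh₃)₄]²⁺: Triphenylphosphine is neutral; balancing the +2 overall charge requires Pd(II). Palladium is a group-10 element; Pd(II) is therefore d⁸. A 4d d⁸ ion has a large crystal-field splitting; square planar leaves the high-energy d_{x²−y²} orbital empty and maximises CFSE. → square planar.
For [Ni(NCS)₄]²−: Ligand charges: each isothiocyanate is −1. With an overall charge of −2 the nickel centre must be in the +2 oxidation state. Nickel is a group-10 element; Ni(II) is therefore d⁸. Isothiocyanate is a weak-field ligand. With weak-field ligands the CFSE gain from square planar is small, so a 3d d⁸ ion takes the sterically preferred tetrahedral geometry. → tetrahedral.

[Pd(PPh₃)₄]²⁺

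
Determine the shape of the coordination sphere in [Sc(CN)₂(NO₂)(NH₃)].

tetrahedral

Summing ligand charges against the 0 overall charge gives an oxidation state of +3 for scandium.
Scandium is a group-3 element; Sc(III) is therefore d⁰.
With 4 monodentate ligands the coordination number is 4.
A d⁰ ion has no crystal-field stabilisation preference between square planar and tetrahedral, so four ligands adopt the sterically favoured tetrahedral geometry.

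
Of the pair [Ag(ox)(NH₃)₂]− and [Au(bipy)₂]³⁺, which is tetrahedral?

For [Ag(ox)(NH₃)₂]−: Summing ligand charges against the −1 overall charge gives an oxidation state of +1 for silver. Ag sits in group 11, so the d-electron count is 11 − 1 = 10. A d¹⁰ ion has no crystal-field stabilisation preference between square planar and tetrahedral, so four ligands adopt the sterically favoured tetrahedral geometry. → tetrahedral.
For [Au(bipy)₂]³⁺: Ligand charges: 2,2′-bipyridine is neutral. With an overall charge of +3 the gold centre must be in the +3 oxidation state. Gold is a group-11 element; Au(III) is therefore d⁸. A 5d d⁸ ion has a large crystal-field splitting; square planar leaves the high-energy d_{x²−y²} orbital empty and maximises CFSE. → square planar.

[Ag(ox)(NH₃)₂]−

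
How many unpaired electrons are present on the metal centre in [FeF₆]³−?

Each fluoride is −1; balancing the −3 overall charge requires Fe(III).
Iron is a group-8 element; Fe(III) is therefore d⁵.
The spin state decides the count: Fluoride is a weak-field ligand for a first-row metal, so the complex is high-spin.
An octahedral high-spin d⁵ ion is t₂g³e_g², giving 5 unpaired electrons.

5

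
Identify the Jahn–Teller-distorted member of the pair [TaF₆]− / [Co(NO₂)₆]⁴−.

[TaF₆]−: Summing ligand charges against the −1 overall charge gives an oxidation state of +5 for tantalum. Ta sits in group 5, so the d-electron count is 5 − 5 = 0. The d⁰ configuration leaves the e_g set evenly filled (or empty) — no strong Jahn–Teller driving force.
[Co(NO₂)₆]⁴−: Each nitro (N-bound nitrite) is −1; balancing the −4 overall charge requires Co(II). Group 9 minus oxidation state 2 gives a d⁷ configuration. Nitro (N-bound nitrite) is a strong-field ligand (high in the spectrochemical series) for a first-row metal, so the complex is low-spin. The t₂g⁶e_g¹ (low-spin) configuration has an unevenly filled e_g set; the Jahn–Teller theorem predicts a tetragonal distortion (typically axial elongation) to lift the degeneracy.

[Co(NO₂)₆]⁴−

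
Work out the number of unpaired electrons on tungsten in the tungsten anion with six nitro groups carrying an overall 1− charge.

1 unpaired electron

Ligand charges: each nitro (N-bound nitrite) is −1. With an overall charge of −1 the tungsten centre must be in the +5 oxidation state.
Tungsten is a group-6 element; W(V) is therefore d¹.
In an octahedral field the d¹ configuration is t₂g¹e_g⁰ (only one arrangement possible), giving 1 unpaired electron.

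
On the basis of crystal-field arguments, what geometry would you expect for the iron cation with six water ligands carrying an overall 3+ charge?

Summing ligand charges against the +3 overall charge gives an oxidation state of +3 for iron.
Group 8 minus oxidation state 3 gives a d⁵ configuration.
Coordination number: 6.
Six donors around a single metal centre give an octahedral coordination sphere.

octahedral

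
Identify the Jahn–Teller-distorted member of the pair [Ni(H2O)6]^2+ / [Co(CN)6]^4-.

[Ni(H2O)6]^2+: Summing ligand charges against the +2 overall charge gives an oxidation state of +2 for nickel. Nickel is a group-10 element; Ni(II) is therefore d⁸. The d⁸ configuration leaves the e_g set evenly filled (or empty) — no strong Jahn–Teller driving force.
[Co(CN)6]^4-: Ligand charges: each cyanide is −1. With an overall charge of −4 the cobalt centre must be in the +2 oxidation state. Cobalt is a group-9 element; Co(II) is therefore d⁷. Cyanide is a strong-field ligand (high in the spectrochemical series) for a first-row metal, so the complex is low-spin. The t₂g⁶e_g¹ (low-spin) configuration has an unevenly filled e_g set; the Jahn–Teller theorem predicts a tetragonal distortion (typically axial elongation) to lift the degeneracy.

[Co(CN)6]^4-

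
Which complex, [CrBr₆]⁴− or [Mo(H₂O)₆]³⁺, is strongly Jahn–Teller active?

[CrBr₆]⁴−

[CrBr₆]⁴−: Each bromide is −1; balancing the −4 overall charge requires Cr(II). Group 6 minus oxidation state 2 gives a d⁴ configuration. Bromide is a weak-field ligand for a first-row metal, so the complex is high-spin. The t₂g³e_g¹ (high-spin) configuration has an unevenly filled e_g set; the Jahn–Teller theorem predicts a tetragonal distortion (typically axial elongation) to lift the degeneracy.
[Mo(H₂O)₆]³⁺: Water is neutral; balancing the +3 overall charge requires Mo(III). Molybdenum is a group-6 element; Mo(III) is therefore d³. The d³ configuration leaves the e_g set evenly filled (or empty) — no strong Jahn–Teller driving force.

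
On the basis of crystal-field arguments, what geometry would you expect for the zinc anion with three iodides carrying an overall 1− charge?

Ligand charges: each iodide is −1. With an overall charge of −1 the zinc centre must be in the +2 oxidation state.
Group 12 minus oxidation state 2 gives a d¹⁰ configuration.
With 3 monodentate ligands the coordination number is 3.
Three ligands around a d¹⁰ centre minimise repulsion in a trigonal-planar arrangement.

trigonal planar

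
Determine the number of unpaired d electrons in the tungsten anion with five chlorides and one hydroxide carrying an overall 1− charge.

Each chloride is −1; each hydroxide is −1; balancing the −1 overall charge requires W(V).
Group 6 minus oxidation state 5 gives a d¹ configuration.
In an octahedral field the d¹ configuration is t₂g¹e_g⁰ (only one arrangement possible), giving 1 unpaired electron.

1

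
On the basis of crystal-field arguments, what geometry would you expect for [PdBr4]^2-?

Summing ligand charges against the −2 overall charge gives an oxidation state of +2 for palladium.
Pd sits in group 10, so the d-electron count is 10 − 2 = 8.
Coordination number: 4.
A 4d d⁸ ion has a large crystal-field splitting; square planar leaves the high-energy d_{x²−y²} orbital empty and maximises CFSE.

square planar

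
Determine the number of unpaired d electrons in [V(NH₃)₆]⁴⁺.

Ammonia is neutral; balancing the +4 overall charge requires V(IV).
Vanadium is a group-5 element; V(IV) is therefore d¹.
In an octahedral field the d¹ configuration is t₂g¹e_g⁰ (only one arrangement possible), giving 1 unpaired electron.

1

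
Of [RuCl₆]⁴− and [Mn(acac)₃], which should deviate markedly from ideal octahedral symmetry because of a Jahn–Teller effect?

[RuCl₆]⁴−: Ligand charges: each chloride is −1. With an overall charge of −4 the ruthenium centre must be in the +2 oxidation state. Ru sits in group 8, so the d-electron count is 8 − 2 = 6. A 4d ion has a large Δₒ and is invariably low-spin. The d⁶ configuration leaves the e_g set evenly filled (or empty) — no strong Jahn–Teller driving force.
[Mn(acac)₃]: Summing ligand charges against the 0 overall charge gives an oxidation state of +3 for manganese. Group 7 minus oxidation state 3 gives a d⁴ configuration. Acetylacetonate is a weak-field ligand for a first-row metal, so the complex is high-spin. The t₂g³e_g¹ (high-spin) configuration has an unevenly filled e_g set; the Jahn–Teller theorem predicts a tetragonal distortion (typically axial elongation) to lift the degeneracy.

[Mn(acac)₃]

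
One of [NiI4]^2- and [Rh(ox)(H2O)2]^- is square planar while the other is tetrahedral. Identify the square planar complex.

For [NiI4]^2-: Each iodide is −1; balancing the −2 overall charge requires Ni(II). Ni sits in group 10, so the d-electron count is 10 − 2 = 8. Iodide is a weak-field ligand. With weak-field ligands the CFSE gain from square planar is small, so a 3d d⁸ ion takes the sterically preferred tetrahedral geometry. → tetrahedral.
For [Rh(ox)(H2O)2]^-: Summing ligand charges against the −1 overall charge gives an oxidation state of +1 for rhodium. Rh sits in group 9, so the d-electron count is 9 − 1 = 8. A 4d d⁸ ion has a large crystal-field splitting; square planar leaves the high-energy d_{x²−y²} orbital empty and maximises CFSE. → square planar.

[Rh(ox)(H2O)2]^-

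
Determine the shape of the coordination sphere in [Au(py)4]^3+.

Ligand charges: pyridine is neutral. With an overall charge of +3 the gold centre must be in the +3 oxidation state.
Group 11 minus oxidation state 3 gives a d⁸ configuration.
Coordination number: 4.
A 5d d⁸ ion has a large crystal-field splitting; square planar leaves the high-energy d_{x²−y²} orbital empty and maximises CFSE.

square planar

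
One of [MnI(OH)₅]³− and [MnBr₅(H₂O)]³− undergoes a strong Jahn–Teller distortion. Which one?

[MnI(OH)₅]³−: Each iodide is −1; each hydroxide is −1; balancing the −3 overall charge requires Mn(III). Group 7 minus oxidation state 3 gives a d⁴ configuration. Hydroxide and iodide are weak-field ligands for a first-row metal, so the complex is high-spin. The t₂g³e_g¹ (high-spin) configuration has an unevenly filled e_g set; the Jahn–Teller theorem predicts a tetragonal distortion (typically axial elongation) to lift the degeneracy.
[MnBr₅(H₂O)]³−: Each bromide is −1; water is neutral; balancing the −3 overall charge requires Mn(II). Manganese is a group-7 element; Mn(II) is therefore d⁵. Bromide is a weak-field ligand for a first-row metal, so the complex is high-spin. The d⁵ configuration leaves the e_g set evenly filled (or empty) — no strong Jahn–Teller driving force.

[MnI(OH)₅]³−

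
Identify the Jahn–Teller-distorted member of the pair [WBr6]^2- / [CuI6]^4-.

[WBr6]^2-: Summing ligand charges against the −2 overall charge gives an oxidation state of +4 for tungsten. Tungsten is a group-6 element; W(IV) is therefore d². The d² configuration leaves the e_g set evenly filled (or empty) — no strong Jahn–Teller driving force.
[CuI6]^4-: Summing ligand charges against the −4 overall charge gives an oxidation state of +2 for copper. Cu sits in group 11, so the d-electron count is 11 − 2 = 9. The t₂g⁶e_g³ configuration has an unevenly filled e_g set; the Jahn–Teller theorem predicts a tetragonal distortion (typically axial elongation) to lift the degeneracy.

[CuI6]^4-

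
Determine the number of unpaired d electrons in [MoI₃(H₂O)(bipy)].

Ligand charges: each iodide is −1; water is neutral; 2,2′-bipyridine is neutral. With an overall charge of 0 the molybdenum centre must be in the +3 oxidation state.
Molybdenum is a group-6 element; Mo(III) is therefore d³.
Counting donor atoms: 3×iodide (monodentate) → 3 donors; 1×water (monodentate) → 1 donor; 1×2,2′-bipyridine (bidentate) → 2 donors. Coordination number = 6.
In an octahedral field the d³ configuration is t₂g³e_g⁰ (only one arrangement possible), giving 3 unpaired electrons.

3 unpaired electrons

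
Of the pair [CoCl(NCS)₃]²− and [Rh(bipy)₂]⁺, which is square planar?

[Rh(bipy)₂]⁺

For [CoCl(NCS)₃]²−: Each chloride is −1; each isothiocyanate is −1; balancing the −2 overall charge requires Co(II). Co sits in group 9, so the d-electron count is 9 − 2 = 7. For a high-spin 3d d⁷ ion with weak-field ligands the small Δₜ gives little square-planar CFSE advantage, so four ligands adopt the sterically favoured tetrahedral geometry. → tetrahedral.
For [Rh(bipy)₂]⁺: Summing ligand charges against the +1 overall charge gives an oxidation state of +1 for rhodium. Rhodium is a group-9 element; Rh(I) is therefore d⁸. A 4d d⁸ ion has a large crystal-field splitting; square planar leaves the high-energy d_{x²−y²} orbital empty and maximises CFSE. → square planar.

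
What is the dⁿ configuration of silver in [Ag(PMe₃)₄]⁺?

Trimethylphosphine is neutral; balancing the +1 overall charge requires Ag(I).
Ag sits in group 11, so the d-electron count is 11 − 1 = 10.

d10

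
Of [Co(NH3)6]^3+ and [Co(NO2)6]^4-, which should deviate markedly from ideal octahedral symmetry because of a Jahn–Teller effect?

[Co(NO2)6]^4-

[Co(NH3)6]^3+: Summing ligand charges against the +3 overall charge gives an oxidation state of +3 for cobalt. Co sits in group 9, so the d-electron count is 9 − 3 = 6. Co(III) has an exceptionally large octahedral splitting and is low-spin with essentially every ligand except fluoride. The d⁶ configuration leaves the e_g set evenly filled (or empty) — no strong Jahn–Teller driving force.
[Co(NO2)6]^4-: Each nitro (N-bound nitrite) is −1; balancing the −4 overall charge requires Co(II). Co sits in group 9, so the d-electron count is 9 − 2 = 7. Nitro (N-bound nitrite) is a strong-field ligand (high in the spectrochemical series) for a first-row metal, so the complex is low-spin. The t₂g⁶e_g¹ (low-spin) configuration has an unevenly filled e_g set; the Jahn–Teller theorem predicts a tetragonal distortion (typically axial elongation) to lift the degeneracy.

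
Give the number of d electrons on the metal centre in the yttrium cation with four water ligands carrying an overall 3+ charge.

d⁰

Ligand charges: water is neutral. With an overall charge of +3 the yttrium centre must be in the +3 oxidation state.
Group 3 minus oxidation state 3 gives a d⁰ configuration.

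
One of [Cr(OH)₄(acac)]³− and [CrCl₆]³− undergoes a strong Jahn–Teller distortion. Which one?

[Cr(OH)₄(acac)]³−: Summing ligand charges against the −3 overall charge gives an oxidation state of +2 for chromium. Chromium is a group-6 element; Cr(II) is therefore d⁴. Acetylacetonate and hydroxide are weak-field ligands for a first-row metal, so the complex is high-spin. The t₂g³e_g¹ (high-spin) configuration has an unevenly filled e_g set; the Jahn–Teller theorem predicts a tetragonal distortion (typically axial elongation) to lift the degeneracy.
[CrCl₆]³−: Summing ligand charges against the −3 overall charge gives an oxidation state of +3 for chromium. Group 6 minus oxidation state 3 gives a d³ configuration. The d³ configuration leaves the e_g set evenly filled (or empty) — no strong Jahn–Teller driving force.

[Cr(OH)₄(acac)]³−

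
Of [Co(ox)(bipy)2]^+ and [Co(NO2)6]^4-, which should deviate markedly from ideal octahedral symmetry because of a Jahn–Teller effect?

[Co(NO2)6]^4-

[Co(ox)(bipy)2]^+: Summing ligand charges against the +1 overall charge gives an oxidation state of +3 for cobalt. Co sits in group 9, so the d-electron count is 9 − 3 = 6. Co(III) has an exceptionally large octahedral splitting and is low-spin with essentially every ligand except fluoride. The d⁶ configuration leaves the e_g set evenly filled (or empty) — no strong Jahn–Teller driving force.
[Co(NO2)6]^4-: Each nitro (N-bound nitrite) is −1; balancing the −4 overall charge requires Co(II). Group 9 minus oxidation state 2 gives a d⁷ configuration. Nitro (N-bound nitrite) is a strong-field ligand (high in the spectrochemical series) for a first-row metal, so the complex is low-spin. The t₂g⁶e_g¹ (low-spin) configuration has an unevenly filled e_g set; the Jahn–Teller theorem predicts a tetragonal distortion (typically axial elongation) to lift the degeneracy.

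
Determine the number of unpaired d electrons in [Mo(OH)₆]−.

Summing ligand charges against the −1 overall charge gives an oxidation state of +5 for molybdenum.
Molybdenum is a group-6 element; Mo(V) is therefore d¹.
In an octahedral field the d¹ configuration is t₂g¹e_g⁰ (only one arrangement possible), giving 1 unpaired electron.

1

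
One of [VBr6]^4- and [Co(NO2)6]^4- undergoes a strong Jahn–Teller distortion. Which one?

[VBr6]^4-: Each bromide is −1; balancing the −4 overall charge requires V(II). Vanadium is a group-5 element; V(II) is therefore d³. The d³ configuration leaves the e_g set evenly filled (or empty) — no strong Jahn–Teller driving force.
[Co(NO2)6]^4-: Each nitro (N-bound nitrite) is −1; balancing the −4 overall charge requires Co(II). Cobalt is a group-9 element; Co(II) is therefore d⁷. Nitro (N-bound nitrite) is a strong-field ligand (high in the spectrochemical series) for a first-row metal, so the complex is low-spin. The t₂g⁶e_g¹ (low-spin) configuration has an unevenly filled e_g set; the Jahn–Teller theorem predicts a tetragonal distortion (typically axial elongation) to lift the degeneracy.

[Co(NO2)6]^4-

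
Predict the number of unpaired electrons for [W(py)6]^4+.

2

Pyridine is neutral; balancing the +4 overall charge requires W(IV).
Group 6 minus oxidation state 4 gives a d² configuration.
In an octahedral field the d² configuration is t₂g²e_g⁰ (only one arrangement possible), giving 2 unpaired electrons.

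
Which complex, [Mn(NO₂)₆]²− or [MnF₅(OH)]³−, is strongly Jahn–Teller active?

[MnF₅(OH)]³−

[Mn(NO₂)₆]²−: Summing ligand charges against the −2 overall charge gives an oxidation state of +4 for manganese. Mn sits in group 7, so the d-electron count is 7 − 4 = 3. The d³ configuration leaves the e_g set evenly filled (or empty) — no strong Jahn–Teller driving force.
[MnF₅(OH)]³−: Ligand charges: each fluoride is −1; each hydroxide is −1. With an overall charge of −3 the manganese centre must be in the +3 oxidation state. Group 7 minus oxidation state 3 gives a d⁴ configuration. Fluoride and hydroxide are weak-field ligands for a first-row metal, so the complex is high-spin. The t₂g³e_g¹ (high-spin) configuration has an unevenly filled e_g set; the Jahn–Teller theorem predicts a tetragonal distortion (typically axial elongation) to lift the degeneracy.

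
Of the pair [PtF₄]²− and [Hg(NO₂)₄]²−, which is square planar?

[PtF₄]²−

For [PtF₄]²−: Summing ligand charges against the −2 overall charge gives an oxidation state of +2 for platinum. Pt sits in group 10, so the d-electron count is 10 − 2 = 8. A 5d d⁸ ion has a large crystal-field splitting; square planar leaves the high-energy d_{x²−y²} orbital empty and maximises CFSE. → square planar.
For [Hg(NO₂)₄]²−: Summing ligand charges against the −2 overall charge gives an oxidation state of +2 for mercury. Group 12 minus oxidation state 2 gives a d¹⁰ configuration. A d¹⁰ ion has no crystal-field stabilisation preference between square planar and tetrahedral, so four ligands adopt the sterically favoured tetrahedral geometry. → tetrahedral.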